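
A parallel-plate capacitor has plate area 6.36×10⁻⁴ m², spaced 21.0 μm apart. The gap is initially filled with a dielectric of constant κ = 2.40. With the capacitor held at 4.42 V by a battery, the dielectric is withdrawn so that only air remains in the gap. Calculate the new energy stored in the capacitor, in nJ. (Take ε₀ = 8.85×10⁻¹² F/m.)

U ≈ 2.62 nJ

Initially C₁ = κε₀A/d = 2.40 × 8.85×10⁻¹² × 6.36×10⁻⁴ / 2.10×10⁻⁵ = 6.43×10⁻¹⁰ F.
U₁ = 6.28×10⁻⁹ J.
Battery connected ⇒ V is held fixed. C₂ = 0.417 C₁ and U = ½CV², so U₂/U₁ = C₂/C₁ = 0.417.
U₂ = 0.417 × 6.28×10⁻⁹ = 2.62×10⁻⁹ J.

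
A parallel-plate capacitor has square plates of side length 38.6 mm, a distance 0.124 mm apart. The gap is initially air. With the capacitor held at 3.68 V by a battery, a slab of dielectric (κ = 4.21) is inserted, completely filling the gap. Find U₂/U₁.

Battery connected ⇒ V is held fixed.
C₂ = 4.21 C₁ and U = ½CV², so U₂/U₁ = C₂/C₁ = 4.21.

U₂/U₁ ≈ 4.21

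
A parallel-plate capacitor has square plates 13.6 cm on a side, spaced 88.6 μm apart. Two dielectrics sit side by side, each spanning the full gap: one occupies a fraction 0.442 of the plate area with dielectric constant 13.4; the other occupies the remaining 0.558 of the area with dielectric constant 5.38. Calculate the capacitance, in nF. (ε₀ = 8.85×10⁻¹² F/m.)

16.5 nF

A = (13.6 cm)² = 1.85×10⁻² m².
Side-by-side slabs ⇒ two capacitors in parallel, each spanning the full gap.
C₁ = κ₁ε₀A₁/d = 13.4 × 8.85×10⁻¹² × 8.18×10⁻³ / 8.86×10⁻⁵ = 1.09×10⁻⁸ F.
C₂ = κ₂ε₀A₂/d = 5.38 × 8.85×10⁻¹² × 1.03×10⁻² / 8.86×10⁻⁵ = 5.55×10⁻⁹ F.
C = C₁ + C₂ = 1.65×10⁻⁸ F.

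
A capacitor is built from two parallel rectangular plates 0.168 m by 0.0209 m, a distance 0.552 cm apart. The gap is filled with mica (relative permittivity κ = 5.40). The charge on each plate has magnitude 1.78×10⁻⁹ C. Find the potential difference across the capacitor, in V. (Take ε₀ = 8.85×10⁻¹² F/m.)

A = 0.168 × 0.0209 m² = 3.51×10⁻³ m².
C = κε₀A/d = 5.40 × 8.85×10⁻¹² × 3.51×10⁻³ / 5.52×10⁻³ = 3.04×10⁻¹¹ F.
V = Q/C = 1.78×10⁻⁹ / 3.04×10⁻¹¹ = 58.6 V.

58.6 V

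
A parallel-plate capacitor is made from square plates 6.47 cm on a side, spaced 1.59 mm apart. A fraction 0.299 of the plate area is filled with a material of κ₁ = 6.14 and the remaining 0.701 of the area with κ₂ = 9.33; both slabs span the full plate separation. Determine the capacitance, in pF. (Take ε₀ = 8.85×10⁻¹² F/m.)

195 pF

A = (6.47 cm)² = 4.19×10⁻³ m².
Side-by-side slabs ⇒ two capacitors in parallel, each spanning the full gap.
C₁ = κ₁ε₀A₁/d = 6.14 × 8.85×10⁻¹² × 1.25×10⁻³ / 1.59×10⁻³ = 4.28×10⁻¹¹ F.
C₂ = κ₂ε₀A₂/d = 9.33 × 8.85×10⁻¹² × 2.93×10⁻³ / 1.59×10⁻³ = 1.52×10⁻¹⁰ F.
C = C₁ + C₂ = 1.95×10⁻¹⁰ F.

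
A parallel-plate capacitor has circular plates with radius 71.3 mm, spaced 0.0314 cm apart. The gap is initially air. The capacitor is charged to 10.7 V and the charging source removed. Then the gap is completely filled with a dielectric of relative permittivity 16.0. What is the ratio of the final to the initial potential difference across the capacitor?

Isolated ⇒ Q is held fixed.
C₂ = 16.0 C₁ and V = Q/C, so V₂/V₁ = C₁/C₂ = 0.0625.

V₂/V₁ ≈ 0.0625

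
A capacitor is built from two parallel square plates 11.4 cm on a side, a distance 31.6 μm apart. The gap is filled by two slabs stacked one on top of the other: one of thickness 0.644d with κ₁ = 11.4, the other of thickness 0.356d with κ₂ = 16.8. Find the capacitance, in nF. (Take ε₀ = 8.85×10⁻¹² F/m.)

A = (11.4 cm)² = 1.30×10⁻² m².
Stacked slabs ⇒ two capacitors in series, each with the full plate area.
C₁ = κ₁ε₀A/d₁ = 11.4 × 8.85×10⁻¹² × 1.30×10⁻² / 2.04×10⁻⁵ = 6.44×10⁻⁸ F.
C₂ = κ₂ε₀A/d₂ = 16.8 × 8.85×10⁻¹² × 1.30×10⁻² / 1.12×10⁻⁵ = 1.72×10⁻⁷ F.
C = (1/C₁ + 1/C₂)⁻¹ = 4.69×10⁻⁸ F.

C ≈ 46.9 nF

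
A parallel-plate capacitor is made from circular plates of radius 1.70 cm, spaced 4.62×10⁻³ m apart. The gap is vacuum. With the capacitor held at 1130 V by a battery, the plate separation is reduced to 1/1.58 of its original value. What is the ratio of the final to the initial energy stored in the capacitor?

Battery connected ⇒ V is held fixed.
C₂ = 1.58 C₁ and U = ½CV², so U₂/U₁ = C₂/C₁ = 1.58.

1.58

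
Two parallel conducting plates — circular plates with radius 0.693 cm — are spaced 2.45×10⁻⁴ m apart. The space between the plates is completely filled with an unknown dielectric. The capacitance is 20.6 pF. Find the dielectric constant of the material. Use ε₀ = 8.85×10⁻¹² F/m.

A = π(0.693 cm)² = 1.51×10⁻⁴ m².
κ = Cd/(ε₀A) = 2.06×10⁻¹¹ × 2.45×10⁻⁴ / (8.85×10⁻¹² × 1.51×10⁻⁴) = 3.78.

3.78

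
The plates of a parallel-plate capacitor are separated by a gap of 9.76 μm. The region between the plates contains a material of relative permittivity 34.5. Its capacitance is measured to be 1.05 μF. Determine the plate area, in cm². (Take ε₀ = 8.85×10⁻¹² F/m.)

A = Cd/(κε₀) = 1.05×10⁻⁶ × 9.76×10⁻⁶ / (34.5 × 8.85×10⁻¹²) = 3.36×10⁻² m².

336 cm²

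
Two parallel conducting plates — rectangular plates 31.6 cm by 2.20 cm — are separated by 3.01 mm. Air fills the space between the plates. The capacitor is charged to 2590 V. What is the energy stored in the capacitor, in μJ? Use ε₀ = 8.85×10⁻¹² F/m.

68.6 μJ

A = 31.6 × 2.20 cm² = 6.95×10⁻³ m².
C = ε₀A/d = 8.85×10⁻¹² × 6.95×10⁻³ / 3.01×10⁻³ = 2.04×10⁻¹¹ F.
U = ½CV² = ½ × 2.04×10⁻¹¹ × (2590)² = 6.86×10⁻⁵ J.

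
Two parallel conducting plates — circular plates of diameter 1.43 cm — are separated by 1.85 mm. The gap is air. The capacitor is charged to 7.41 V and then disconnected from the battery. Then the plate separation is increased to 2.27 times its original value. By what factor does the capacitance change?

C = ε₀A/d scales as 1/d, so C₂/C₁ = d₁/d₂ = 1/2.27 = 0.441.

C₂/C₁ ≈ 0.441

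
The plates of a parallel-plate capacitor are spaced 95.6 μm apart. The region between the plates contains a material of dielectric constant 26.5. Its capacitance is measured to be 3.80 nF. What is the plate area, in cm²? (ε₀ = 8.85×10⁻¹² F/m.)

A = Cd/(κε₀) = 3.80×10⁻⁹ × 9.56×10⁻⁵ / (26.5 × 8.85×10⁻¹²) = 1.55×10⁻³ m².

A ≈ 15.5 cm²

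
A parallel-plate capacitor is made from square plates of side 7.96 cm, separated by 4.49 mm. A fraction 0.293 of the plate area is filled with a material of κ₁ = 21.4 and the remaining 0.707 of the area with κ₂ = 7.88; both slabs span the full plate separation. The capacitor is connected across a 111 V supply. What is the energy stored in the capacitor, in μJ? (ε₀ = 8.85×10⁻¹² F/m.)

0.911 μJ

A = (7.96 cm)² = 6.34×10⁻³ m².
Side-by-side slabs ⇒ two capacitors in parallel, each spanning the full gap.
C₁ = κ₁ε₀A₁/d = 21.4 × 8.85×10⁻¹² × 1.86×10⁻³ / 4.49×10⁻³ = 7.83×10⁻¹¹ F.
C₂ = κ₂ε₀A₂/d = 7.88 × 8.85×10⁻¹² × 4.48×10⁻³ / 4.49×10⁻³ = 6.96×10⁻¹¹ F.
C = C₁ + C₂ = 1.48×10⁻¹⁰ F.
U = ½CV² = ½ × 1.48×10⁻¹⁰ × (111)² = 9.11×10⁻⁷ J.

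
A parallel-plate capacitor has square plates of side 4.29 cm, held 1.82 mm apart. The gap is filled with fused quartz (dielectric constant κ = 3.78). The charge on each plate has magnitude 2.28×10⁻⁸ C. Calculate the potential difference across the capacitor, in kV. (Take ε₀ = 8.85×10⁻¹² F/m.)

A = (4.29 cm)² = 1.84×10⁻³ m².
C = κε₀A/d = 3.78 × 8.85×10⁻¹² × 1.84×10⁻³ / 1.82×10⁻³ = 3.38×10⁻¹¹ F.
V = Q/C = 2.28×10⁻⁸ / 3.38×10⁻¹¹ = 6.74×10² V.

V ≈ 0.674 kV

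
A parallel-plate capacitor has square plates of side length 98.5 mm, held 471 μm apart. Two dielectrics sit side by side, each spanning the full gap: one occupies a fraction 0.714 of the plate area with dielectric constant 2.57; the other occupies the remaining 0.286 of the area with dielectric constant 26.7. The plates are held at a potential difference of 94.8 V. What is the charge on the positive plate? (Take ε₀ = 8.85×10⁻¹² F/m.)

A = (98.5 mm)² = 9.70×10⁻³ m².
Side-by-side slabs ⇒ two capacitors in parallel, each spanning the full gap.
C₁ = κ₁ε₀A₁/d = 2.57 × 8.85×10⁻¹² × 6.93×10⁻³ / 4.71×10⁻⁴ = 3.35×10⁻¹⁰ F.
C₂ = κ₂ε₀A₂/d = 26.7 × 8.85×10⁻¹² × 2.77×10⁻³ / 4.71×10⁻⁴ = 1.39×10⁻⁹ F.
C = C₁ + C₂ = 1.73×10⁻⁹ F.
Q = CV = 1.73×10⁻⁹ × 94.8 = 1.64×10⁻⁷ C.

Q ≈ 164 nC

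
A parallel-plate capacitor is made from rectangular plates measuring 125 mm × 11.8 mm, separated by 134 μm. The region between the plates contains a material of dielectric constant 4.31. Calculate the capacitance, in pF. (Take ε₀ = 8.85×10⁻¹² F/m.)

A = 125 × 11.8 mm² = 1.48×10⁻³ m².
C = κε₀A/d = 4.31 × 8.85×10⁻¹² × 1.48×10⁻³ / 1.34×10⁻⁴ = 4.20×10⁻¹⁰ F.

C ≈ 420 pF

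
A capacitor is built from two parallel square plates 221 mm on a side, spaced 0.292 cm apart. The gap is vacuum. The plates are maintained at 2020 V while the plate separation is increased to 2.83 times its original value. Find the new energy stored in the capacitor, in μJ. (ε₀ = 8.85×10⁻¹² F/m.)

A = (221 mm)² = 4.88×10⁻² m².
Initially C₁ = ε₀A/d = 8.85×10⁻¹² × 4.88×10⁻² / 2.92×10⁻³ = 1.48×10⁻¹⁰ F.
U₁ = 3.02×10⁻⁴ J.
Battery connected ⇒ V is held fixed. C₂ = 0.353 C₁ and U = ½CV², so U₂/U₁ = C₂/C₁ = 0.353.
U₂ = 0.353 × 3.02×10⁻⁴ = 1.07×10⁻⁴ J.

107 μJ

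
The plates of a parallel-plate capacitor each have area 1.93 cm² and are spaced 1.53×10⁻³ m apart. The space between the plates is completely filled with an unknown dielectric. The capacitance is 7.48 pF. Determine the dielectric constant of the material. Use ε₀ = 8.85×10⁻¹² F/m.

A = 1.93 cm² = 1.93×10⁻⁴ m².
κ = Cd/(ε₀A) = 7.48×10⁻¹² × 1.53×10⁻³ / (8.85×10⁻¹² × 1.93×10⁻⁴) = 6.70.

κ ≈ 6.70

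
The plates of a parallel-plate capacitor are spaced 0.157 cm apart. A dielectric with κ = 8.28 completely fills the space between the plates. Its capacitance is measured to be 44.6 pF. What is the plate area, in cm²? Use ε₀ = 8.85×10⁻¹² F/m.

A ≈ 9.56 cm²

A = Cd/(κε₀) = 4.46×10⁻¹¹ × 1.57×10⁻³ / (8.28 × 8.85×10⁻¹²) = 9.56×10⁻⁴ m².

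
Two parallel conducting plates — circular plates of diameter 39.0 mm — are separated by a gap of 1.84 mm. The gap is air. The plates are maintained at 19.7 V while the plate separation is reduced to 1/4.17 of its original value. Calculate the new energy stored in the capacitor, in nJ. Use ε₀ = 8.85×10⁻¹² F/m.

A = π(39.0/2 mm)² = 1.19×10⁻³ m².
Initially C₁ = ε₀A/d = 8.85×10⁻¹² × 1.19×10⁻³ / 1.84×10⁻³ = 5.75×10⁻¹² F.
U₁ = 1.11×10⁻⁹ J.
Battery connected ⇒ V is held fixed. C₂ = 4.17 C₁ and U = ½CV², so U₂/U₁ = C₂/C₁ = 4.17.
U₂ = 4.17 × 1.11×10⁻⁹ = 4.65×10⁻⁹ J.

U ≈ 4.65 nJ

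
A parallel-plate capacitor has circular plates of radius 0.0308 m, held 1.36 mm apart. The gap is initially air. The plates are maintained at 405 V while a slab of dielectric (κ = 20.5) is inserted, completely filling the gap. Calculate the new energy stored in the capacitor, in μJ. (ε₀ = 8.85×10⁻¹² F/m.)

A = π(0.0308 m)² = 2.98×10⁻³ m².
Initially C₁ = ε₀A/d = 8.85×10⁻¹² × 2.98×10⁻³ / 1.36×10⁻³ = 1.94×10⁻¹¹ F.
U₁ = 1.59×10⁻⁶ J.
Battery connected ⇒ V is held fixed. C₂ = 20.5 C₁ and U = ½CV², so U₂/U₁ = C₂/C₁ = 20.5.
U₂ = 20.5 × 1.59×10⁻⁶ = 3.26×10⁻⁵ J.

32.6 μJ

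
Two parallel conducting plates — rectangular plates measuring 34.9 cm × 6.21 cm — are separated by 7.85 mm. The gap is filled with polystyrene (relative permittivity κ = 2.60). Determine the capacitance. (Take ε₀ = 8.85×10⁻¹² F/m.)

A = 34.9 × 6.21 cm² = 2.17×10⁻² m².
C = κε₀A/d = 2.60 × 8.85×10⁻¹² × 2.17×10⁻² / 7.85×10⁻³ = 6.35×10⁻¹¹ F.

C ≈ 63.5 pF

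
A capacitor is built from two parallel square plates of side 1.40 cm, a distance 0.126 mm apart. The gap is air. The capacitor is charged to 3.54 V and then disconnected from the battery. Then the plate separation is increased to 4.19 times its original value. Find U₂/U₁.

Isolated ⇒ Q is held fixed.
C₂ = 0.239 C₁ and U = Q²/(2C), so U₂/U₁ = C₁/C₂ = 4.19.

4.19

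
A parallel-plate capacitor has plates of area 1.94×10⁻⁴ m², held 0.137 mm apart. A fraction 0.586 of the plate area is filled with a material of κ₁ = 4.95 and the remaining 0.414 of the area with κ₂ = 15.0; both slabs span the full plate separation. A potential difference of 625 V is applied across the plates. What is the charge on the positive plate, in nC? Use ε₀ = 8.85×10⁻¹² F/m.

Side-by-side slabs ⇒ two capacitors in parallel, each spanning the full gap.
C₁ = κ₁ε₀A₁/d = 4.95 × 8.85×10⁻¹² × 1.14×10⁻⁴ / 1.37×10⁻⁴ = 3.64×10⁻¹¹ F.
C₂ = κ₂ε₀A₂/d = 15.0 × 8.85×10⁻¹² × 8.03×10⁻⁵ / 1.37×10⁻⁴ = 7.78×10⁻¹¹ F.
C = C₁ + C₂ = 1.14×10⁻¹⁰ F.
Q = CV = 1.14×10⁻¹⁰ × 625 = 7.14×10⁻⁸ C.

71.4 nC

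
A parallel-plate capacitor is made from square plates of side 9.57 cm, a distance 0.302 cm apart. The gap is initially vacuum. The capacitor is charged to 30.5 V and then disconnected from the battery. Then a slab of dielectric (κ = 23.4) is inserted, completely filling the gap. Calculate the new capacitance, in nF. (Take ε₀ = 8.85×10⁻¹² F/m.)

C ≈ 0.628 nF

A = (9.57 cm)² = 9.16×10⁻³ m².
Initially C₁ = ε₀A/d = 8.85×10⁻¹² × 9.16×10⁻³ / 3.02×10⁻³ = 2.68×10⁻¹¹ F.
C = κε₀A/d scales with κ, so C₂/C₁ = κ = 23.4.
C₂ = 23.4 × 2.68×10⁻¹¹ = 6.28×10⁻¹⁰ F.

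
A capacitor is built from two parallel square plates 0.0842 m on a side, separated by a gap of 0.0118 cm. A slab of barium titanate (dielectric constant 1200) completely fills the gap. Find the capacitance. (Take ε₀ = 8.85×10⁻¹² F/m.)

C ≈ 0.638 μF

A = (0.0842 m)² = 7.09×10⁻³ m².
C = κε₀A/d = 1200 × 8.85×10⁻¹² × 7.09×10⁻³ / 1.18×10⁻⁴ = 6.38×10⁻⁷ F.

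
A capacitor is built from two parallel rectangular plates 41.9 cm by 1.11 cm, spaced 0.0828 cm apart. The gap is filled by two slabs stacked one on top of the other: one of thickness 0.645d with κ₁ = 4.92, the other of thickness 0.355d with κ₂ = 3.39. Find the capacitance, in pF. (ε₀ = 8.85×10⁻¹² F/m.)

211 pF

A = 41.9 × 1.11 cm² = 4.65×10⁻³ m².
Stacked slabs ⇒ two capacitors in series, each with the full plate area.
C₁ = κ₁ε₀A/d₁ = 4.92 × 8.85×10⁻¹² × 4.65×10⁻³ / 5.34×10⁻⁴ = 3.79×10⁻¹⁰ F.
C₂ = κ₂ε₀A/d₂ = 3.39 × 8.85×10⁻¹² × 4.65×10⁻³ / 2.94×10⁻⁴ = 4.75×10⁻¹⁰ F.
C = (1/C₁ + 1/C₂)⁻¹ = 2.11×10⁻¹⁰ F.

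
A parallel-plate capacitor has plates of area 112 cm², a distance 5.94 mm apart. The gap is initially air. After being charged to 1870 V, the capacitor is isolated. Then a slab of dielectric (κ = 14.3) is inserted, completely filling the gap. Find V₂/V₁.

V₂/V₁ ≈ 0.0699

Isolated ⇒ Q is held fixed.
C₂ = 14.3 C₁ and V = Q/C, so V₂/V₁ = C₁/C₂ = 0.0699.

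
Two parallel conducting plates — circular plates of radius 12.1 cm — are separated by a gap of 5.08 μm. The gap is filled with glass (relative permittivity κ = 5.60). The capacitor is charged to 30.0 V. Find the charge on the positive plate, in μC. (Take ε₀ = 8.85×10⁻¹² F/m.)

A = π(12.1 cm)² = 4.60×10⁻² m².
C = κε₀A/d = 5.60 × 8.85×10⁻¹² × 4.60×10⁻² / 5.08×10⁻⁶ = 4.49×10⁻⁷ F.
Q = CV = 4.49×10⁻⁷ × 30.0 = 1.35×10⁻⁵ C.

13.5 μC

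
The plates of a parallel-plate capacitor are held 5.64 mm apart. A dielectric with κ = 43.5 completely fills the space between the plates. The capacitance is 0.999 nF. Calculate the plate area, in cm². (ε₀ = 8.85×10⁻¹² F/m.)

146 cm²

A = Cd/(κε₀) = 9.99×10⁻¹⁰ × 5.64×10⁻³ / (43.5 × 8.85×10⁻¹²) = 1.46×10⁻² m².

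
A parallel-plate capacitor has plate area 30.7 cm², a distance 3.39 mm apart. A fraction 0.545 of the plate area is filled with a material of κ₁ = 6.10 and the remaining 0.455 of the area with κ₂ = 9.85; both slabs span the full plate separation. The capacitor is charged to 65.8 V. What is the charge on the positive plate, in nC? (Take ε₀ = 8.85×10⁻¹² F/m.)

4.12 nC

A = 30.7 cm² = 3.07×10⁻³ m².
Side-by-side slabs ⇒ two capacitors in parallel, each spanning the full gap.
C₁ = κ₁ε₀A₁/d = 6.10 × 8.85×10⁻¹² × 1.67×10⁻³ / 3.39×10⁻³ = 2.66×10⁻¹¹ F.
C₂ = κ₂ε₀A₂/d = 9.85 × 8.85×10⁻¹² × 1.40×10⁻³ / 3.39×10⁻³ = 3.59×10⁻¹¹ F.
C = C₁ + C₂ = 6.26×10⁻¹¹ F.
Q = CV = 6.26×10⁻¹¹ × 65.8 = 4.12×10⁻⁹ C.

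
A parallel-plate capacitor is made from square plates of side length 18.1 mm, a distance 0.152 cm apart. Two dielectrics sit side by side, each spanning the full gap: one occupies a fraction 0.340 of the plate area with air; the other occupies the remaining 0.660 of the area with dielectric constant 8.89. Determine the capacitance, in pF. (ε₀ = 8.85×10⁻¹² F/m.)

C ≈ 11.8 pF

A = (18.1 mm)² = 3.28×10⁻⁴ m².
Side-by-side slabs ⇒ two capacitors in parallel, each spanning the full gap.
C₁ = κ₁ε₀A₁/d = 1.00 × 8.85×10⁻¹² × 1.11×10⁻⁴ / 1.52×10⁻³ = 6.49×10⁻¹³ F.
C₂ = κ₂ε₀A₂/d = 8.89 × 8.85×10⁻¹² × 2.16×10⁻⁴ / 1.52×10⁻³ = 1.12×10⁻¹¹ F.
C = C₁ + C₂ = 1.18×10⁻¹¹ F.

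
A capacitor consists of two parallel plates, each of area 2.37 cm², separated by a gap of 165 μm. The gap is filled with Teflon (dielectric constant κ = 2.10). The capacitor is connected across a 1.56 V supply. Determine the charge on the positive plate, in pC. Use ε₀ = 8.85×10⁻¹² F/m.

41.6 pC

A = 2.37 cm² = 2.37×10⁻⁴ m².
C = κε₀A/d = 2.10 × 8.85×10⁻¹² × 2.37×10⁻⁴ / 1.65×10⁻⁴ = 2.67×10⁻¹¹ F.
Q = CV = 2.67×10⁻¹¹ × 1.56 = 4.16×10⁻¹¹ C.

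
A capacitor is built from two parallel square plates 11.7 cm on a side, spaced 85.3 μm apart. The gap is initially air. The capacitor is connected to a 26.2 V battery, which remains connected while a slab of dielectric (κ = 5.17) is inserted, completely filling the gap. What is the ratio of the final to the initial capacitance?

C = κε₀A/d scales with κ, so C₂/C₁ = κ = 5.17.

C₂/C₁ ≈ 5.17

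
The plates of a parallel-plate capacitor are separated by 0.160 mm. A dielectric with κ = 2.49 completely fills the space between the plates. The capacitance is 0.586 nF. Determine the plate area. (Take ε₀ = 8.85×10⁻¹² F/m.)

A = Cd/(κε₀) = 5.86×10⁻¹⁰ × 1.60×10⁻⁴ / (2.49 × 8.85×10⁻¹²) = 4.25×10⁻³ m².

42.5 cm²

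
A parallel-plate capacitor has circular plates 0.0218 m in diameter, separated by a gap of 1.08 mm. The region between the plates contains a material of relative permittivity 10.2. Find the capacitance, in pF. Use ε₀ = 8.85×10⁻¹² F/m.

31.2 pF

A = π(0.0218/2 m)² = 3.73×10⁻⁴ m².
C = κε₀A/d = 10.2 × 8.85×10⁻¹² × 3.73×10⁻⁴ / 1.08×10⁻³ = 3.12×10⁻¹¹ F.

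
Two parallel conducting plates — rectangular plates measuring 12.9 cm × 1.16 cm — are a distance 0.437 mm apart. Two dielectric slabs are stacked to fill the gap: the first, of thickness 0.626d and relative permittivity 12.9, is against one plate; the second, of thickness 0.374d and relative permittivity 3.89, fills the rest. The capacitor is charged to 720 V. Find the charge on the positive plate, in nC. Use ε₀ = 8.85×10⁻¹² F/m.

A = 12.9 × 1.16 cm² = 1.50×10⁻³ m².
Stacked slabs ⇒ two capacitors in series, each with the full plate area.
C₁ = κ₁ε₀A/d₁ = 12.9 × 8.85×10⁻¹² × 1.50×10⁻³ / 2.74×10⁻⁴ = 6.24×10⁻¹⁰ F.
C₂ = κ₂ε₀A/d₂ = 3.89 × 8.85×10⁻¹² × 1.50×10⁻³ / 1.63×10⁻⁴ = 3.15×10⁻¹⁰ F.
C = (1/C₁ + 1/C₂)⁻¹ = 2.09×10⁻¹⁰ F.
Q = CV = 2.09×10⁻¹⁰ × 720 = 1.51×10⁻⁷ C.

Q ≈ 151 nC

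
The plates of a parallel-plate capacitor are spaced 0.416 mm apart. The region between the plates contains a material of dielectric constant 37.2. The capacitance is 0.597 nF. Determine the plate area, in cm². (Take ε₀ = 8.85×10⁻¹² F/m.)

A ≈ 7.54 cm²

A = Cd/(κε₀) = 5.97×10⁻¹⁰ × 4.16×10⁻⁴ / (37.2 × 8.85×10⁻¹²) = 7.54×10⁻⁴ m².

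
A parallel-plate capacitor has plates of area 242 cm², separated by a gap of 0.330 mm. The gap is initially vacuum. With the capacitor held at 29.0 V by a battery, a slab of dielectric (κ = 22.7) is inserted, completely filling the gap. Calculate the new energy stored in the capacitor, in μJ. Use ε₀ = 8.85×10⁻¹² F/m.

A = 242 cm² = 2.42×10⁻² m².
Initially C₁ = ε₀A/d = 8.85×10⁻¹² × 2.42×10⁻² / 3.30×10⁻⁴ = 6.49×10⁻¹⁰ F.
U₁ = 2.73×10⁻⁷ J.
Battery connected ⇒ V is held fixed. C₂ = 22.7 C₁ and U = ½CV², so U₂/U₁ = C₂/C₁ = 22.7.
U₂ = 22.7 × 2.73×10⁻⁷ = 6.19×10⁻⁶ J.

6.19 μJ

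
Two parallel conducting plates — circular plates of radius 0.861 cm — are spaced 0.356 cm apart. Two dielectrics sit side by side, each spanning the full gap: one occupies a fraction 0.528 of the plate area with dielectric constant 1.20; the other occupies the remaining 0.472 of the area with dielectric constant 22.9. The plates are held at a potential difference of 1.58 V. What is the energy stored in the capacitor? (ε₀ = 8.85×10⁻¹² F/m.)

8.27 pJ

A = π(0.861 cm)² = 2.33×10⁻⁴ m².
Side-by-side slabs ⇒ two capacitors in parallel, each spanning the full gap.
C₁ = κ₁ε₀A₁/d = 1.20 × 8.85×10⁻¹² × 1.23×10⁻⁴ / 3.56×10⁻³ = 3.67×10⁻¹³ F.
C₂ = κ₂ε₀A₂/d = 22.9 × 8.85×10⁻¹² × 1.10×10⁻⁴ / 3.56×10⁻³ = 6.26×10⁻¹² F.
C = C₁ + C₂ = 6.62×10⁻¹² F.
U = ½CV² = ½ × 6.62×10⁻¹² × (1.58)² = 8.27×10⁻¹² J.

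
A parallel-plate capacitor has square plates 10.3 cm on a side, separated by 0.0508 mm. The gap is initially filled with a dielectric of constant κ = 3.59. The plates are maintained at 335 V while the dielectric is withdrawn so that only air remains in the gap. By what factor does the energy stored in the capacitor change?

Battery connected ⇒ V is held fixed.
C₂ = 0.279 C₁ and U = ½CV², so U₂/U₁ = C₂/C₁ = 0.279.

U₂/U₁ ≈ 0.279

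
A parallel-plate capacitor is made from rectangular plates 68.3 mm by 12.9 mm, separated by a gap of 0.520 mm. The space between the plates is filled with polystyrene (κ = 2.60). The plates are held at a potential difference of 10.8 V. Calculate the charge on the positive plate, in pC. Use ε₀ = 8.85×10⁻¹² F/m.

Q ≈ 421 pC

A = 68.3 × 12.9 mm² = 8.81×10⁻⁴ m².
C = κε₀A/d = 2.60 × 8.85×10⁻¹² × 8.81×10⁻⁴ / 5.20×10⁻⁴ = 3.90×10⁻¹¹ F.
Q = CV = 3.90×10⁻¹¹ × 10.8 = 4.21×10⁻¹⁰ C.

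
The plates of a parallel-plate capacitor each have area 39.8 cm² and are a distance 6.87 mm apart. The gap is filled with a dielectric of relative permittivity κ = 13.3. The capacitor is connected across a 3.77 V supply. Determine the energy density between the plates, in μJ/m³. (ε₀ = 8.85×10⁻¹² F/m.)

u ≈ 17.7 μJ/m³

E = V/d = 3.77 / 6.87×10⁻³ = 5.49×10² V/m.
u = ½κε₀E² = ½ × 13.3 × 8.85×10⁻¹² × (5.49×10²)² = 1.77×10⁻⁵ J/m³.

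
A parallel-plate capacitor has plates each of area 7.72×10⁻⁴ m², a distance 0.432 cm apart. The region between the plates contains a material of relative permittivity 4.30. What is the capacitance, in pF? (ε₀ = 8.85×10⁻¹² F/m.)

C ≈ 6.80 pF

C = κε₀A/d = 4.30 × 8.85×10⁻¹² × 7.72×10⁻⁴ / 4.32×10⁻³ = 6.80×10⁻¹² F.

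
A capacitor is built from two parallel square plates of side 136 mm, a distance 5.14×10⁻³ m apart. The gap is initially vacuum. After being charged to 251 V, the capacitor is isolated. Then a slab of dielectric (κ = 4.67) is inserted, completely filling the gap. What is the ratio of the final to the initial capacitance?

C = κε₀A/d scales with κ, so C₂/C₁ = κ = 4.67.

C₂/C₁ ≈ 4.67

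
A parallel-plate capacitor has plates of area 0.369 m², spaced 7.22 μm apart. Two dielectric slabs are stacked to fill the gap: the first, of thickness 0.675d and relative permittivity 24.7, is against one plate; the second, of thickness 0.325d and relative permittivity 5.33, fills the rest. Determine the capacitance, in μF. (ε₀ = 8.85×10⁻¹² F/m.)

Stacked slabs ⇒ two capacitors in series, each with the full plate area.
C₁ = κ₁ε₀A/d₁ = 24.7 × 8.85×10⁻¹² × 0.369 / 4.87×10⁻⁶ = 1.66×10⁻⁵ F.
C₂ = κ₂ε₀A/d₂ = 5.33 × 8.85×10⁻¹² × 0.369 / 2.35×10⁻⁶ = 7.42×10⁻⁶ F.
C = (1/C₁ + 1/C₂)⁻¹ = 5.12×10⁻⁶ F.

C ≈ 5.12 μF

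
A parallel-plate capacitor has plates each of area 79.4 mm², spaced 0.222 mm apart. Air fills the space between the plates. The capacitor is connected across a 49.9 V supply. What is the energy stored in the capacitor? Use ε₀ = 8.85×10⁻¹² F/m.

A = 79.4 mm² = 7.94×10⁻⁵ m².
C = ε₀A/d = 8.85×10⁻¹² × 7.94×10⁻⁵ / 2.22×10⁻⁴ = 3.17×10⁻¹² F.
U = ½CV² = ½ × 3.17×10⁻¹² × (49.9)² = 3.94×10⁻⁹ J.

3.94 nJ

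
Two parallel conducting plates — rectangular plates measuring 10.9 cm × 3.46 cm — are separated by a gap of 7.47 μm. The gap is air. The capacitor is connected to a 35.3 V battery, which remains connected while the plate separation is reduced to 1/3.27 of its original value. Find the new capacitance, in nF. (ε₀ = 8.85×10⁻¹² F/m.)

14.6 nF

A = 10.9 × 3.46 cm² = 3.77×10⁻³ m².
Initially C₁ = ε₀A/d = 8.85×10⁻¹² × 3.77×10⁻³ / 7.47×10⁻⁶ = 4.47×10⁻⁹ F.
C = ε₀A/d scales as 1/d, so C₂/C₁ = d₁/d₂ = 3.27.
C₂ = 3.27 × 4.47×10⁻⁹ = 1.46×10⁻⁸ F.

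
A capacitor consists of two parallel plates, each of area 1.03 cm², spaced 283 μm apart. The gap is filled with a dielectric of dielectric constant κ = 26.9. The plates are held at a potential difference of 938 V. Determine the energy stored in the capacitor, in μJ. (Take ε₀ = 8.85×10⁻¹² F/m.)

A = 1.03 cm² = 1.03×10⁻⁴ m².
C = κε₀A/d = 26.9 × 8.85×10⁻¹² × 1.03×10⁻⁴ / 2.83×10⁻⁴ = 8.66×10⁻¹¹ F.
U = ½CV² = ½ × 8.66×10⁻¹¹ × (938)² = 3.81×10⁻⁵ J.

38.1 μJ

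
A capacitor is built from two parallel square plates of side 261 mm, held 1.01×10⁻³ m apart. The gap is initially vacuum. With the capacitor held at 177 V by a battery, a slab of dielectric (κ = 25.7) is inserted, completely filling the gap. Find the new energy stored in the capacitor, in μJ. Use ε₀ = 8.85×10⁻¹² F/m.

U ≈ 240 μJ

A = (261 mm)² = 6.81×10⁻² m².
Initially C₁ = ε₀A/d = 8.85×10⁻¹² × 6.81×10⁻² / 1.01×10⁻³ = 5.97×10⁻¹⁰ F.
U₁ = 9.35×10⁻⁶ J.
Battery connected ⇒ V is held fixed. C₂ = 25.7 C₁ and U = ½CV², so U₂/U₁ = C₂/C₁ = 25.7.
U₂ = 25.7 × 9.35×10⁻⁶ = 2.40×10⁻⁴ J.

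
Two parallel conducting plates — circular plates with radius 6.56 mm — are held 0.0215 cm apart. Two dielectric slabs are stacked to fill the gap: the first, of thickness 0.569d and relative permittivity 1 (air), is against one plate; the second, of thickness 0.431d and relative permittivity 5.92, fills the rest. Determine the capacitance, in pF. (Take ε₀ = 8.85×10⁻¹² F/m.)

8.67 pF

A = π(6.56 mm)² = 1.35×10⁻⁴ m².
Stacked slabs ⇒ two capacitors in series, each with the full plate area.
C₁ = κ₁ε₀A/d₁ = 1.00 × 8.85×10⁻¹² × 1.35×10⁻⁴ / 1.22×10⁻⁴ = 9.78×10⁻¹² F.
C₂ = κ₂ε₀A/d₂ = 5.92 × 8.85×10⁻¹² × 1.35×10⁻⁴ / 9.27×10⁻⁵ = 7.64×10⁻¹¹ F.
C = (1/C₁ + 1/C₂)⁻¹ = 8.67×10⁻¹² F.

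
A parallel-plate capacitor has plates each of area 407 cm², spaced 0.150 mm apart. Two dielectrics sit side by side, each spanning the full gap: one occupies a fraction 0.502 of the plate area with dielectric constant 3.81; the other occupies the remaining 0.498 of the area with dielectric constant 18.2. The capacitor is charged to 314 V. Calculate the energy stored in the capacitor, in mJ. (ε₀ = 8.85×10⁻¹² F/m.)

1.30 mJ

A = 407 cm² = 4.07×10⁻² m².
Side-by-side slabs ⇒ two capacitors in parallel, each spanning the full gap.
C₁ = κ₁ε₀A₁/d = 3.81 × 8.85×10⁻¹² × 2.04×10⁻² / 1.50×10⁻⁴ = 4.59×10⁻⁹ F.
C₂ = κ₂ε₀A₂/d = 18.2 × 8.85×10⁻¹² × 2.03×10⁻² / 1.50×10⁻⁴ = 2.18×10⁻⁸ F.
C = C₁ + C₂ = 2.64×10⁻⁸ F.
U = ½CV² = ½ × 2.64×10⁻⁸ × (314)² = 1.30×10⁻³ J.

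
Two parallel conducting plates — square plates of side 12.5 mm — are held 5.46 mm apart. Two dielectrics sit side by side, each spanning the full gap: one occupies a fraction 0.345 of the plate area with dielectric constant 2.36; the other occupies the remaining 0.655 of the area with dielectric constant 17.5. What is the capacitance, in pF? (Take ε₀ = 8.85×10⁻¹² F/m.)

C ≈ 3.11 pF

A = (12.5 mm)² = 1.56×10⁻⁴ m².
Side-by-side slabs ⇒ two capacitors in parallel, each spanning the full gap.
C₁ = κ₁ε₀A₁/d = 2.36 × 8.85×10⁻¹² × 5.39×10⁻⁵ / 5.46×10⁻³ = 2.06×10⁻¹³ F.
C₂ = κ₂ε₀A₂/d = 17.5 × 8.85×10⁻¹² × 1.02×10⁻⁴ / 5.46×10⁻³ = 2.90×10⁻¹² F.
C = C₁ + C₂ = 3.11×10⁻¹² F.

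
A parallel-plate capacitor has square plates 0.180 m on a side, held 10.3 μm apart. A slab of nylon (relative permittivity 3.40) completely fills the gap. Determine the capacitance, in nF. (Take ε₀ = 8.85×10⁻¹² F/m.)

94.7 nF

A = (0.180 m)² = 3.24×10⁻² m².
C = κε₀A/d = 3.40 × 8.85×10⁻¹² × 3.24×10⁻² / 1.03×10⁻⁵ = 9.47×10⁻⁸ F.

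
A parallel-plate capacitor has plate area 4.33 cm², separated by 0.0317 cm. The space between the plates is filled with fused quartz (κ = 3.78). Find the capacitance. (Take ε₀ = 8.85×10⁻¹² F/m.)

C ≈ 45.7 pF

A = 4.33 cm² = 4.33×10⁻⁴ m².
C = κε₀A/d = 3.78 × 8.85×10⁻¹² × 4.33×10⁻⁴ / 3.17×10⁻⁴ = 4.57×10⁻¹¹ F.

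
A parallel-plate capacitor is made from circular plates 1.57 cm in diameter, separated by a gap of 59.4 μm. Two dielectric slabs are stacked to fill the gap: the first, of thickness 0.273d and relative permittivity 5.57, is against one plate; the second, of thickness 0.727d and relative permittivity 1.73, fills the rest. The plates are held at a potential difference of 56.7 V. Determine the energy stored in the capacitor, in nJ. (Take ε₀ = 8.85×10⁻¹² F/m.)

A = π(1.57/2 cm)² = 1.94×10⁻⁴ m².
Stacked slabs ⇒ two capacitors in series, each with the full plate area.
C₁ = κ₁ε₀A/d₁ = 5.57 × 8.85×10⁻¹² × 1.94×10⁻⁴ / 1.62×10⁻⁵ = 5.88×10⁻¹⁰ F.
C₂ = κ₂ε₀A/d₂ = 1.73 × 8.85×10⁻¹² × 1.94×10⁻⁴ / 4.32×10⁻⁵ = 6.86×10⁻¹¹ F.
C = (1/C₁ + 1/C₂)⁻¹ = 6.15×10⁻¹¹ F.
U = ½CV² = ½ × 6.15×10⁻¹¹ × (56.7)² = 9.88×10⁻⁸ J.

U ≈ 98.8 nJ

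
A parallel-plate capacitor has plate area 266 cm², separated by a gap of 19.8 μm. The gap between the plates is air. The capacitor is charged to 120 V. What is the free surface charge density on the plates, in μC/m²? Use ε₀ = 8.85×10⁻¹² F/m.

A = 266 cm² = 2.66×10⁻² m².
C = ε₀A/d = 8.85×10⁻¹² × 2.66×10⁻² / 1.98×10⁻⁵ = 1.19×10⁻⁸ F.
σ = Q/A = CV/A = 1.19×10⁻⁸ × 120 / 2.66×10⁻² = 5.36×10⁻⁵ C/m².

σ ≈ 53.6 μC/m²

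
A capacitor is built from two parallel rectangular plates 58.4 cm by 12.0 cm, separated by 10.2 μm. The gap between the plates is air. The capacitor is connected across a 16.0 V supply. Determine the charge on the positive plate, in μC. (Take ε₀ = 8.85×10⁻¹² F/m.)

Q ≈ 0.973 μC

A = 58.4 × 12.0 cm² = 7.01×10⁻² m².
C = ε₀A/d = 8.85×10⁻¹² × 7.01×10⁻² / 1.02×10⁻⁵ = 6.08×10⁻⁸ F.
Q = CV = 6.08×10⁻⁸ × 16.0 = 9.73×10⁻⁷ C.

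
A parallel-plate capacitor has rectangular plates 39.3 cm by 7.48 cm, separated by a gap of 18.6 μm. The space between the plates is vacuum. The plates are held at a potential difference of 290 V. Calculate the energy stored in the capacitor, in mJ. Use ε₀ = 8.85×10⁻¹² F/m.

A = 39.3 × 7.48 cm² = 2.94×10⁻² m².
C = ε₀A/d = 8.85×10⁻¹² × 2.94×10⁻² / 1.86×10⁻⁵ = 1.40×10⁻⁸ F.
U = ½CV² = ½ × 1.40×10⁻⁸ × (290)² = 5.88×10⁻⁴ J.

0.588 mJ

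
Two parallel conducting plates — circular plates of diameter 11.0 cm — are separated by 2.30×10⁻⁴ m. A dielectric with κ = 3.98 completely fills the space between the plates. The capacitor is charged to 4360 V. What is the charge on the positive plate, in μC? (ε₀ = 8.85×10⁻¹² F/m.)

Q ≈ 6.35 μC

A = π(11.0/2 cm)² = 9.50×10⁻³ m².
C = κε₀A/d = 3.98 × 8.85×10⁻¹² × 9.50×10⁻³ / 2.30×10⁻⁴ = 1.46×10⁻⁹ F.
Q = CV = 1.46×10⁻⁹ × 4360 = 6.35×10⁻⁶ C.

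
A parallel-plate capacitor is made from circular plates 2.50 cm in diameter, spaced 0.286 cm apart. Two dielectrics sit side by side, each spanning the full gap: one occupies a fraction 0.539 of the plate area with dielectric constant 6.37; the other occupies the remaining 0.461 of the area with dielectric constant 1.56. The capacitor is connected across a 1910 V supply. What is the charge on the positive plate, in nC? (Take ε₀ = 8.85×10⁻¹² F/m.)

A = π(2.50/2 cm)² = 4.91×10⁻⁴ m².
Side-by-side slabs ⇒ two capacitors in parallel, each spanning the full gap.
C₁ = κ₁ε₀A₁/d = 6.37 × 8.85×10⁻¹² × 2.65×10⁻⁴ / 2.86×10⁻³ = 5.22×10⁻¹² F.
C₂ = κ₂ε₀A₂/d = 1.56 × 8.85×10⁻¹² × 2.26×10⁻⁴ / 2.86×10⁻³ = 1.09×10⁻¹² F.
C = C₁ + C₂ = 6.31×10⁻¹² F.
Q = CV = 6.31×10⁻¹² × 1910 = 1.20×10⁻⁸ C.

12.0 nC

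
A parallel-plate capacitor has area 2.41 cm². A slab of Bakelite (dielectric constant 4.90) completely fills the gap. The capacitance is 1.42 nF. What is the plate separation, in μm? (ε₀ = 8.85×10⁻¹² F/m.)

7.36 μm

A = 2.41 cm² = 2.41×10⁻⁴ m².
d = κε₀A/C = 4.90 × 8.85×10⁻¹² × 2.41×10⁻⁴ / 1.42×10⁻⁹ = 7.36×10⁻⁶ m.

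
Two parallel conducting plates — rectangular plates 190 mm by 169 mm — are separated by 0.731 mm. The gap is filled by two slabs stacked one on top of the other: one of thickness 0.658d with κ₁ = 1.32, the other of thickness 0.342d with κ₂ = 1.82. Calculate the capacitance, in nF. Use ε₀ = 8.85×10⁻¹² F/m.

A = 190 × 169 mm² = 3.21×10⁻² m².
Stacked slabs ⇒ two capacitors in series, each with the full plate area.
C₁ = κ₁ε₀A/d₁ = 1.32 × 8.85×10⁻¹² × 3.21×10⁻² / 4.81×10⁻⁴ = 7.80×10⁻¹⁰ F.
C₂ = κ₂ε₀A/d₂ = 1.82 × 8.85×10⁻¹² × 3.21×10⁻² / 2.50×10⁻⁴ = 2.07×10⁻⁹ F.
C = (1/C₁ + 1/C₂)⁻¹ = 5.66×10⁻¹⁰ F.

0.566 nF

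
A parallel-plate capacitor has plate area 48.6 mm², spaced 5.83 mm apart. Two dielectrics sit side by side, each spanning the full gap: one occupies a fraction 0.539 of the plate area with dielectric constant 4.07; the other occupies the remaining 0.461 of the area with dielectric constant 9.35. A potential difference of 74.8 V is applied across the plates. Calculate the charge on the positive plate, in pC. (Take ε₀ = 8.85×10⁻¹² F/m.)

A = 48.6 mm² = 4.86×10⁻⁵ m².
Side-by-side slabs ⇒ two capacitors in parallel, each spanning the full gap.
C₁ = κ₁ε₀A₁/d = 4.07 × 8.85×10⁻¹² × 2.62×10⁻⁵ / 5.83×10⁻³ = 1.62×10⁻¹³ F.
C₂ = κ₂ε₀A₂/d = 9.35 × 8.85×10⁻¹² × 2.24×10⁻⁵ / 5.83×10⁻³ = 3.18×10⁻¹³ F.
C = C₁ + C₂ = 4.80×10⁻¹³ F.
Q = CV = 4.80×10⁻¹³ × 74.8 = 3.59×10⁻¹¹ C.

Q ≈ 35.9 pC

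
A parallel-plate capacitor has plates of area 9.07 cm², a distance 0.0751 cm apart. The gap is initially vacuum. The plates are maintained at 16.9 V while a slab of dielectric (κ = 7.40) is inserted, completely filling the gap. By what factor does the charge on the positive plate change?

Q₂/Q₁ ≈ 7.40

Battery connected ⇒ V is held fixed.
C₂ = 7.40 C₁ and Q = CV, so Q₂/Q₁ = C₂/C₁ = 7.40.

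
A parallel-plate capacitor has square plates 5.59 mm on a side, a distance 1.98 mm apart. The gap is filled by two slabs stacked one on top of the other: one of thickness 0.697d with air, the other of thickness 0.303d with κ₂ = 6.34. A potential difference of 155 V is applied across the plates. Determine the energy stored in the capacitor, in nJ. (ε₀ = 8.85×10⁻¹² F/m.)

U ≈ 2.25 nJ

A = (5.59 mm)² = 3.12×10⁻⁵ m².
Stacked slabs ⇒ two capacitors in series, each with the full plate area.
C₁ = κ₁ε₀A/d₁ = 1.00 × 8.85×10⁻¹² × 3.12×10⁻⁵ / 1.38×10⁻³ = 2.00×10⁻¹³ F.
C₂ = κ₂ε₀A/d₂ = 6.34 × 8.85×10⁻¹² × 3.12×10⁻⁵ / 6.00×10⁻⁴ = 2.92×10⁻¹² F.
C = (1/C₁ + 1/C₂)⁻¹ = 1.88×10⁻¹³ F.
U = ½CV² = ½ × 1.88×10⁻¹³ × (155)² = 2.25×10⁻⁹ J.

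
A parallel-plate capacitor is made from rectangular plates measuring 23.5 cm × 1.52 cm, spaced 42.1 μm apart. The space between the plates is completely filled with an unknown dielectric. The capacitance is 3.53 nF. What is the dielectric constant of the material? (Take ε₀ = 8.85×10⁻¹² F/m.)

κ ≈ 4.70

A = 23.5 × 1.52 cm² = 3.57×10⁻³ m².
κ = Cd/(ε₀A) = 3.53×10⁻⁹ × 4.21×10⁻⁵ / (8.85×10⁻¹² × 3.57×10⁻³) = 4.70.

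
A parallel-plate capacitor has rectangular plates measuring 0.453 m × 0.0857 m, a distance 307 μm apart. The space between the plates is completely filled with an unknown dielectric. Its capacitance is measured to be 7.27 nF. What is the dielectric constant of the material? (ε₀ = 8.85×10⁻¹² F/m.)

κ ≈ 6.50

A = 0.453 × 0.0857 m² = 3.88×10⁻² m².
κ = Cd/(ε₀A) = 7.27×10⁻⁹ × 3.07×10⁻⁴ / (8.85×10⁻¹² × 3.88×10⁻²) = 6.50.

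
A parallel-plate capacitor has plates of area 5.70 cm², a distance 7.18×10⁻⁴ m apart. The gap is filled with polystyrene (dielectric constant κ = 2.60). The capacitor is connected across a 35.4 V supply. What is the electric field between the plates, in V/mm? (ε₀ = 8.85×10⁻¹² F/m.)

E ≈ 49.3 V/mm

E = V/d = 35.4 / 7.18×10⁻⁴ = 4.93×10⁴ V/m.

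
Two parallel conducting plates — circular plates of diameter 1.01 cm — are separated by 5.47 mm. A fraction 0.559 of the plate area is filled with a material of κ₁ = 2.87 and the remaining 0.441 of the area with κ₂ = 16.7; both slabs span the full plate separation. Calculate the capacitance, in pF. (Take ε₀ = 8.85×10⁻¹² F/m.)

A = π(1.01/2 cm)² = 8.01×10⁻⁵ m².
Side-by-side slabs ⇒ two capacitors in parallel, each spanning the full gap.
C₁ = κ₁ε₀A₁/d = 2.87 × 8.85×10⁻¹² × 4.48×10⁻⁵ / 5.47×10⁻³ = 2.08×10⁻¹³ F.
C₂ = κ₂ε₀A₂/d = 16.7 × 8.85×10⁻¹² × 3.53×10⁻⁵ / 5.47×10⁻³ = 9.55×10⁻¹³ F.
C = C₁ + C₂ = 1.16×10⁻¹² F.

1.16 pF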